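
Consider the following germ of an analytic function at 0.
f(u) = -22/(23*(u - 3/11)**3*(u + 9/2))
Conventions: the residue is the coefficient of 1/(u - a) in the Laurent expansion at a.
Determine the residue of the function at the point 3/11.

The residue is -234256/26625375.

At the order-3 pole 3/11 set g(u) = (u - (3/11))^3*f(u) = -22/(23*(u + 9/2)).
Order-3 pole: residue = g''(a)/2; g''(3/11) = -468512/26625375, so the residue is -234256/26625375.


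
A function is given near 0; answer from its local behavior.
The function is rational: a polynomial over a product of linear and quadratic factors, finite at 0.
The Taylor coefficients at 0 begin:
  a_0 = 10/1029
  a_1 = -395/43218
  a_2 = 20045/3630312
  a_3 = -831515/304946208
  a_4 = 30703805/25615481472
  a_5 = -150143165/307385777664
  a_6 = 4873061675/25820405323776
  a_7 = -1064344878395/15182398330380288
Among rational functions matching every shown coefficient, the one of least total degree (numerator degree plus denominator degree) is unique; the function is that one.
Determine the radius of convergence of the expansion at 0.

The radius of convergence is 7/2.

No rational of total degree below 4 reproduces all 8 coefficients; solving the [0/4] Pade equations on them gives f(r) = 5/((r + 7/2)**3*(r + 12)), whose expansion matches every shown term.
Denominator factor (r + 7/2)^3: pole of order 3 at -7/2, modulus 7/2.
Denominator factor (r + 12): pole of order 1 at -12, modulus 12.
The radius of convergence is the smallest modulus among the singular points: 7/2.


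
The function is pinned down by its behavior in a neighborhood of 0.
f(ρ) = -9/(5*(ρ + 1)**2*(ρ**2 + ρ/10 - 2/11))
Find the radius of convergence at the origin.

Denominator factor (ρ + 1)^2: pole of order 2 at -1, modulus 1.
Denominator factor (ρ**2 + ρ/10 - 2/11): discriminant 811/1100, real irrational roots -1/20 + (1/220)*sqrt(8921) and -1/20 - (1/220)*sqrt(8921); poles of order 1, moduli -1/20 + (1/220)*sqrt(8921) and 1/20 + (1/220)*sqrt(8921).
The radius of convergence is the smallest modulus among the singular points: -1/20 + (1/220)*sqrt(8921).

The radius of convergence is -1/20 + (1/220)*sqrt(8921).


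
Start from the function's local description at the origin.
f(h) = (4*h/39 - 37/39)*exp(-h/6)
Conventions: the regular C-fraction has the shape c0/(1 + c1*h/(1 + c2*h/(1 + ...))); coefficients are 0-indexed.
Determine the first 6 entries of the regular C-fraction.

The regular C-fraction coefficients are [-37/39, 61/222, -4297/27084, 309949/9436212, -58754041/1295854884, 8349195613/484114034220].

Taylor coefficients (expand at 0): a_0 = -37/39, a_1 = 61/234, a_2 = -85/2808, a_3 = 109/50544, a_4 = -133/1213056, a_5 = 157/36391680.
c0 = a_0 = -37/39. Peel one level at a time: if S = 1 + c*h/S' with S'(0) = 1, then c is the h-coefficient of S and S' = c*h/(S - 1).
S_1 = c0/f = 1 + (61/222)*h + (4297/98568)*h^2 + ...; c1 = 61/222.
S_2 = c1*h/(S_1 - 1) = 1 + (-4297/27084)*h + (8377/1607472)*h^2 + ...; c2 = -4297/27084.
S_3 = c2*h/(S_2 - 1) = 1 + (309949/9436212)*h + (35637697/23929614864)*h^2 + ...; c3 = 309949/9436212.
S_4 = c3*h/(S_3 - 1) = 1 + (-58754041/1295854884)*h + (118524769/151576118640)*h^2 + ...; c4 = -58754041/1295854884.
S_5 = c4*h/(S_4 - 1) = 1 + (8349195613/484114034220)*h + ...; c5 = 8349195613/484114034220.


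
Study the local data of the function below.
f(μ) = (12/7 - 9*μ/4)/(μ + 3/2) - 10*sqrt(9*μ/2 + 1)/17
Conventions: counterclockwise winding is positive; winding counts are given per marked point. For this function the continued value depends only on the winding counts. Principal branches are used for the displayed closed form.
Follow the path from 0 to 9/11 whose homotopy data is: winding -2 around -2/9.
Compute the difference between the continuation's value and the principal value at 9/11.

The rational part is single-valued and drops out of the difference; each branch term changes only by its own monodromy.
(-10/17)*sqrt(1 - μ/(-2/9)): winding -2 is even, the square root returns to the same sheet, contribution 0.
Summing the contributions at μ = 9/11 gives 0.

Continued minus principal equals 0.


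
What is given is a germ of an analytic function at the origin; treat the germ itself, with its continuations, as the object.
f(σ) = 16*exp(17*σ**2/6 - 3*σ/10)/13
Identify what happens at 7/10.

The point is a regular point.

There is no denominator, hence no pole anywhere.
The factor exp(17*σ**2/6 - 3*σ/10) is entire.
So the germ continues analytically to 7/10.


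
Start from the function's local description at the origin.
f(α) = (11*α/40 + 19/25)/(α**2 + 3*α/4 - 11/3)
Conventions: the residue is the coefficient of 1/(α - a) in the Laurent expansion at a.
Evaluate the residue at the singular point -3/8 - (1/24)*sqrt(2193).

The factor α**2 + 3*α/4 - 11/3 splits as (α - a)(α - a') with a = -3/8 - (1/24)*sqrt(2193), a' = -3/8 + (1/24)*sqrt(2193). At the order-1 pole a set g(α) = (α - a)*f(α) = [11*α/40 + 19/25] / (α - a').
Simple pole: residue = g(a) at a = -3/8 - (1/24)*sqrt(2193), which is 11/80 - (1051/292400)*sqrt(2193).

The residue is 11/80 - (1051/292400)*sqrt(2193).


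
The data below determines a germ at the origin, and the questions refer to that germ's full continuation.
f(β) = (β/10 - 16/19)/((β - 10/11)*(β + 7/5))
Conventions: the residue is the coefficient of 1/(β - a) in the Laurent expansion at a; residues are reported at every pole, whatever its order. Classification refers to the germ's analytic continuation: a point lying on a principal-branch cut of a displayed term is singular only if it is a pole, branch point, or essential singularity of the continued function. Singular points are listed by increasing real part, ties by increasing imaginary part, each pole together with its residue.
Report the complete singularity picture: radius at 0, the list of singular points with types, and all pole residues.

Radius of convergence at 0: 10/11.
At -7/5: a pole of order 1; residue 10263/24130.
At 10/11: a pole of order 1; residue -785/2413.

Denominator factor (β - 10/11): pole of order 1 at 10/11, modulus 10/11.
Denominator factor (β + 7/5): pole of order 1 at -7/5, modulus 7/5.
The radius of convergence is the smallest modulus among the singular points: 10/11.
At the order-1 pole -7/5 set g(β) = (β - (-7/5))*f(β) = (β/10 - 16/19)/(β - 10/11).
Simple pole: residue = g(a) at a = -7/5, which is 10263/24130.
At the order-1 pole 10/11 set g(β) = (β - (10/11))*f(β) = (β/10 - 16/19)/(β + 7/5).
Simple pole: residue = g(a) at a = 10/11, which is -785/2413.
List the singular points by increasing real part (a conjugate pair: the negative imaginary part first).


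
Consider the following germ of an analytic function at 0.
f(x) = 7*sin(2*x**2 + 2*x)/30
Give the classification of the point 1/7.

There is no denominator, hence no pole anywhere.
The factor sin(2*x**2 + 2*x) is entire.
So the germ continues analytically to 1/7.

The point is a regular point.


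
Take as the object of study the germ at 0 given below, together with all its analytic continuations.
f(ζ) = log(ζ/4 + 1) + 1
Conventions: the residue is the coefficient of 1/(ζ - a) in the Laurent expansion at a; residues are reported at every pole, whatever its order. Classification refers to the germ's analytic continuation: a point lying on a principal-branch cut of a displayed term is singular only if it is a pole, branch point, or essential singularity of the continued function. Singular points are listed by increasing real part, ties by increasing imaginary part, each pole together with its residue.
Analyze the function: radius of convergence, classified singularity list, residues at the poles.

Branch term (1)*log(1 - ζ/(-4)): its argument vanishes at ζ = -4, a logarithmic branch point, modulus 4.
The radius of convergence is the smallest modulus among the singular points: 4.

Radius of convergence at 0: 4.
At -4: a logarithmic branch point.


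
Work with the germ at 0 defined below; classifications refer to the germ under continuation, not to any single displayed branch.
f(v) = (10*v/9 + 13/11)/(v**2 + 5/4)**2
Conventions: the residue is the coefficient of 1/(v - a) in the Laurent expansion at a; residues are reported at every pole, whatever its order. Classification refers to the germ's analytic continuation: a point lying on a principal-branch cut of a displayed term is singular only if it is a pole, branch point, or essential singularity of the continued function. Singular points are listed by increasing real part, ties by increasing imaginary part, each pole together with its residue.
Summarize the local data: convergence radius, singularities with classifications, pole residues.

Denominator factor (v**2 + 5/4)^2: discriminant -5, complex-conjugate roots ((1/2)*sqrt(5))*i and -((1/2)*sqrt(5))*i; poles of order 2, moduli (1/2)*sqrt(5) and (1/2)*sqrt(5).
The radius of convergence is the smallest modulus among the singular points: (1/2)*sqrt(5).
The factor v**2 + 5/4 splits as (v - a)(v - a') with a = -((1/2)*sqrt(5))*i, a' = ((1/2)*sqrt(5))*i. At the order-2 pole a set g(v) = (v - a)^2*f(v) = [10*v/9 + 13/11] / (v - a')^2.
Order-2 pole: residue = g'(a); g'(-((1/2)*sqrt(5))*i) = ((26/275)*sqrt(5))*i, so the residue is ((26/275)*sqrt(5))*i.
The factor v**2 + 5/4 splits as (v - a)(v - a') with a = ((1/2)*sqrt(5))*i, a' = -((1/2)*sqrt(5))*i. At the order-2 pole a set g(v) = (v - a)^2*f(v) = [10*v/9 + 13/11] / (v - a')^2.
Order-2 pole: residue = g'(a); g'(((1/2)*sqrt(5))*i) = -((26/275)*sqrt(5))*i, so the residue is -((26/275)*sqrt(5))*i.
List the singular points by increasing real part (a conjugate pair: the negative imaginary part first).

Radius of convergence at 0: (1/2)*sqrt(5).
At -((1/2)*sqrt(5))*i: a pole of order 2; residue ((26/275)*sqrt(5))*i.
At ((1/2)*sqrt(5))*i: a pole of order 2; residue -((26/275)*sqrt(5))*i.


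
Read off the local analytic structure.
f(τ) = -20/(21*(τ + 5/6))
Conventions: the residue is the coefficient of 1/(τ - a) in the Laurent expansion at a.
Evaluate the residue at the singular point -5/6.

At the order-1 pole -5/6 set g(τ) = (τ - (-5/6))*f(τ) = -20/21.
Simple pole: residue = g(a) at a = -5/6, which is -20/21.

The residue is -20/21.


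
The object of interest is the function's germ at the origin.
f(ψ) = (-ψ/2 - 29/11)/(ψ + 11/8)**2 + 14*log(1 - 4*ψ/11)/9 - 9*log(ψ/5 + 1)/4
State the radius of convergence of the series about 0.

Denominator factor (ψ + 11/8)^2: pole of order 2 at -11/8, modulus 11/8.
Branch term (14/9)*log(1 - ψ/(11/4)): its argument vanishes at ψ = 11/4, a logarithmic branch point, modulus 11/4.
Branch term (-9/4)*log(1 - ψ/(-5)): its argument vanishes at ψ = -5, a logarithmic branch point, modulus 5.
The radius of convergence is the smallest modulus among the singular points: 11/8.

The radius of convergence is 11/8.


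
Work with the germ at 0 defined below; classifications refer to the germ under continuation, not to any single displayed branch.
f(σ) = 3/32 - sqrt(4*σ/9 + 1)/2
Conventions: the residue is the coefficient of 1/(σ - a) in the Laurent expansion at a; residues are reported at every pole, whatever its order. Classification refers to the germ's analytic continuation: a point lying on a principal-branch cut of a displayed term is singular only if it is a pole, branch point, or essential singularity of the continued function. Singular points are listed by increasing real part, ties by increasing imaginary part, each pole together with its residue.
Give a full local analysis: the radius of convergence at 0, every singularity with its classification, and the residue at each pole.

Radius of convergence at 0: 9/4.
At -9/4: an algebraic (square-root) branch point.

Branch term (-1/2)*sqrt(1 - σ/(-9/4)): its argument vanishes at σ = -9/4, a square-root branch point, modulus 9/4.
The radius of convergence is the smallest modulus among the singular points: 9/4.


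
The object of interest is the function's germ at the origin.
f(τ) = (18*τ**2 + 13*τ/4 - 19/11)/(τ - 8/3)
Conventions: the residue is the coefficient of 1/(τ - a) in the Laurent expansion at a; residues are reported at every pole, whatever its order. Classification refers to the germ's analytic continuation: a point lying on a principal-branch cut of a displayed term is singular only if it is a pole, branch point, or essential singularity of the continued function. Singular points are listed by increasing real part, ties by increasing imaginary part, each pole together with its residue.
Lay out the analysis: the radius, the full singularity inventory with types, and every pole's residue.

Radius of convergence at 0: 8/3.
At 8/3: a pole of order 1; residue 4453/33.

Denominator factor (τ - 8/3): pole of order 1 at 8/3, modulus 8/3.
The radius of convergence is the smallest modulus among the singular points: 8/3.
At the order-1 pole 8/3 set g(τ) = (τ - (8/3))*f(τ) = 18*τ**2 + 13*τ/4 - 19/11.
Simple pole: residue = g(a) at a = 8/3, which is 4453/33.


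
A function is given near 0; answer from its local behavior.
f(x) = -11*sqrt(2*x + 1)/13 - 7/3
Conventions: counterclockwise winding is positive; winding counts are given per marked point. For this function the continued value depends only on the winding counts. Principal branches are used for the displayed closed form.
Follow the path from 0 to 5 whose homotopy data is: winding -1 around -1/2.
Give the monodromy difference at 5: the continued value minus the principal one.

Continued minus principal equals (22/13)*sqrt(11).

The rational part is single-valued and drops out of the difference; each branch term changes only by its own monodromy.
(-11/13)*sqrt(1 - x/(-1/2)): winding -1 is odd, the square root flips sign, contributing -2*(-11/13)*sqrt(1 - (5)/(-1/2)) = -2*(-11/13)*sqrt(11) = (22/13)*sqrt(11).
Summing the contributions at x = 5 gives (22/13)*sqrt(11).


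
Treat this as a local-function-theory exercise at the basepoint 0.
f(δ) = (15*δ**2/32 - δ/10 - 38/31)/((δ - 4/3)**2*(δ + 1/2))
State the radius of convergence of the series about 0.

Denominator factor (δ - 4/3)^2: pole of order 2 at 4/3, modulus 4/3.
Denominator factor (δ + 1/2): pole of order 1 at -1/2, modulus 1/2.
The radius of convergence is the smallest modulus among the singular points: 1/2.

The radius of convergence is 1/2.


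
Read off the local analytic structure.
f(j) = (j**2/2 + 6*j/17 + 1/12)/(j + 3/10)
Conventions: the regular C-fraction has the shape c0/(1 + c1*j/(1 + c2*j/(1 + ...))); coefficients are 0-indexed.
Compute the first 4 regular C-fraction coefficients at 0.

Taylor coefficients (expand at 0): a_0 = 5/18, a_1 = 115/459, a_2 = 1145/1377, a_3 = -11450/4131.
c0 = a_0 = 5/18. Peel one level at a time: if S = 1 + c*j/S' with S'(0) = 1, then c is the j-coefficient of S and S' = c*j/(S - 1).
S_1 = c0/f = 1 + (-46/51)*j + (-630/289)*j^2 + ...; c1 = -46/51.
S_2 = c1*j/(S_1 - 1) = 1 + (-945/391)*j + (11679/529)*j^2 + ...; c2 = -945/391.
S_3 = c2*j/(S_2 - 1) = 1 + (66181/7245)*j + ...; c3 = 66181/7245.

The regular C-fraction coefficients are [5/18, -46/51, -945/391, 66181/7245].


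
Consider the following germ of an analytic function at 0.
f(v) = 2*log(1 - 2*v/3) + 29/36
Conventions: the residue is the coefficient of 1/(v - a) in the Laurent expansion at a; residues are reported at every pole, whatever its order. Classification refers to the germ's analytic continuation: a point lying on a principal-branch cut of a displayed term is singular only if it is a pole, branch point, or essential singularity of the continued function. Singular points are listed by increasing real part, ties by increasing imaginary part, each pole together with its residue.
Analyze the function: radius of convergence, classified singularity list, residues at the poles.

Branch term (2)*log(1 - v/(3/2)): its argument vanishes at v = 3/2, a logarithmic branch point, modulus 3/2.
The radius of convergence is the smallest modulus among the singular points: 3/2.

Radius of convergence at 0: 3/2.
At 3/2: a logarithmic branch point.


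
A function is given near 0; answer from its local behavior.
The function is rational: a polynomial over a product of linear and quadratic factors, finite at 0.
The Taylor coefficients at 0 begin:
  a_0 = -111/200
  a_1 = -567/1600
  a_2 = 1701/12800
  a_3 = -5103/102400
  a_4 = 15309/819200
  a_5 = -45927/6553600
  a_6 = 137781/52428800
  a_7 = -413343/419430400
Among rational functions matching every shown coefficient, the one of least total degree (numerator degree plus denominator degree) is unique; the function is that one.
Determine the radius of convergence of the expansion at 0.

The radius of convergence is 8/3.

No rational of total degree below 2 reproduces all 8 coefficients; solving the [1/1] Pade equations on them gives f(μ) = (-3*μ/2 - 37/25)/(μ + 8/3), whose expansion matches every shown term.
Denominator factor (μ + 8/3): pole of order 1 at -8/3, modulus 8/3.
The radius of convergence is the smallest modulus among the singular points: 8/3.


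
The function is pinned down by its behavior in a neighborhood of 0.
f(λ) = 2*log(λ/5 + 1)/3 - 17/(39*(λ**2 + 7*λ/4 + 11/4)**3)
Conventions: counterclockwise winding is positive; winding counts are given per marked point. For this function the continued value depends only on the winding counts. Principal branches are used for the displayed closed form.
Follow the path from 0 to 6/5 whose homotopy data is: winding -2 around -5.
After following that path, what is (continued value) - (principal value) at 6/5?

The rational part is single-valued and drops out of the difference; each branch term changes only by its own monodromy.
(2/3)*log(1 - λ/(-5)): each positive loop around -5 adds 2*pi*i to the log, so winding -2 contributes (2/3)*(-2)*2*pi*i = -(8/3)*pi*i.
Summing the contributions at λ = 6/5 gives -(8/3)*pi*i.

Continued minus principal equals -(8/3)*pi*i.


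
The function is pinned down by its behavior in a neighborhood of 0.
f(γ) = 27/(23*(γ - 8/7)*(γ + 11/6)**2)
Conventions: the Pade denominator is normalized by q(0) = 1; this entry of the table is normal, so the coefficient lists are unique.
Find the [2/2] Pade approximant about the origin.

Taylor coefficients needed (expand at 0): a_0 = -1701/5566, a_1 = 32319/489808, a_2 = -9268749/43103104, a_3 = 38774295/3793073152, a_4 = -42162457365/333790437376.
Write the denominator as Q(γ) = 1 + q1*γ + q2*γ^2. Requiring Q*f - P = O(γ^5) with deg P <= 2 kills the coefficients of γ^3..γ^4 in Q*f:
  γ^3: a_3 + q1*a_2 + q2*a_1 = 0, i.e. 38774295/3793073152 + (-9268749/43103104)*q1 + (32319/489808)*q2 = 0.
  γ^4: a_4 + q1*a_3 + q2*a_2 = 0, i.e. -42162457365/333790437376 + (38774295/3793073152)*q1 + (-9268749/43103104)*q2 = 0.
Solving this linear system: q1 = -50165/372504, q2 = -304145/512193.
The numerator is Q*f truncated at degree 2: P0 = a_0 = -1701/5566; P1 = a_1 + q1*a_0 = 420714/3926813; P2 = a_2 + q1*a_1 + q2*a_0 = -166698/3926813.

The Pade approximant has numerator coefficients [-1701/5566, 420714/3926813, -166698/3926813]; denominator coefficients [1, -50165/372504, -304145/512193].


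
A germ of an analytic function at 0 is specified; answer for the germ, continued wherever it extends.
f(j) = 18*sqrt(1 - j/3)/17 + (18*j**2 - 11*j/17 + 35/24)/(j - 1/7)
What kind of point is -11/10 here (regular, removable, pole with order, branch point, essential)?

Denominator factors: j - 1/7 = -87/70 at j = -11/10 — none vanishes.
Branch term sqrt(1 - j/(3)): argument at -11/10 is 41/30, nonzero, so -11/10 is not its branch point (a point on a principal cut is still regular for the continued germ).
So the germ continues analytically to -11/10.

The point is a regular point.


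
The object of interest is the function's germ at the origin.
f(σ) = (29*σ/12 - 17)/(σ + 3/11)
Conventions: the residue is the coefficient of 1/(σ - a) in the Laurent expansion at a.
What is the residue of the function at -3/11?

At the order-1 pole -3/11 set g(σ) = (σ - (-3/11))*f(σ) = 29*σ/12 - 17.
Simple pole: residue = g(a) at a = -3/11, which is -777/44.

The residue is -777/44.


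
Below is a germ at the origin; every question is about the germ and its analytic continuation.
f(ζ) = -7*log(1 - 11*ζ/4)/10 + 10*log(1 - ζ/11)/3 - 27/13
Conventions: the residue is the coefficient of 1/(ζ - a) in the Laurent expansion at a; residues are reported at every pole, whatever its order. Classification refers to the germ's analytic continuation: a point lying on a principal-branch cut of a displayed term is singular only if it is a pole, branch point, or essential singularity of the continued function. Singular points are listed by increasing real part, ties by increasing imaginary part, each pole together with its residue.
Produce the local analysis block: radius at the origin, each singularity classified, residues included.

Branch term (-7/10)*log(1 - ζ/(4/11)): its argument vanishes at ζ = 4/11, a logarithmic branch point, modulus 4/11.
Branch term (10/3)*log(1 - ζ/(11)): its argument vanishes at ζ = 11, a logarithmic branch point, modulus 11.
The radius of convergence is the smallest modulus among the singular points: 4/11.
List the singular points by increasing real part (a conjugate pair: the negative imaginary part first).

Radius of convergence at 0: 4/11.
At 4/11: a logarithmic branch point.
At 11: a logarithmic branch point.


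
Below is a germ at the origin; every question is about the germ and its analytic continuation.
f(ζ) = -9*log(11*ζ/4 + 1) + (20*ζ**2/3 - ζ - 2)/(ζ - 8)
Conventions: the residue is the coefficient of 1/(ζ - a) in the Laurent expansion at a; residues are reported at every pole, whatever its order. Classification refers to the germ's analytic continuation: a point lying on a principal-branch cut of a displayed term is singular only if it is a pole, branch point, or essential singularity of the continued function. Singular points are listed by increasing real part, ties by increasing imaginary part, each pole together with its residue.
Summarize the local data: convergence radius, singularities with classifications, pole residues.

Radius of convergence at 0: 4/11.
At -4/11: a logarithmic branch point.
At 8: a pole of order 1; residue 1250/3.

Denominator factor (ζ - 8): pole of order 1 at 8, modulus 8.
Branch term (-9)*log(1 - ζ/(-4/11)): its argument vanishes at ζ = -4/11, a logarithmic branch point, modulus 4/11.
The radius of convergence is the smallest modulus among the singular points: 4/11.
The branch term is analytic at 8 and contributes nothing to the residue; only the rational part matters.
At the order-1 pole 8 set g(ζ) = (ζ - (8))*(rational part) = 20*ζ**2/3 - ζ - 2.
Simple pole: residue = g(a) at a = 8, which is 1250/3.
List the singular points by increasing real part (a conjugate pair: the negative imaginary part first).


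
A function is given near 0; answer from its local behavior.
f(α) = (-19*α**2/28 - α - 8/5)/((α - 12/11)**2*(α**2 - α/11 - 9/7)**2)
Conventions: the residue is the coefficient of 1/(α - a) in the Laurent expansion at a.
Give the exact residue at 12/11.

The residue is -34498289/16875.


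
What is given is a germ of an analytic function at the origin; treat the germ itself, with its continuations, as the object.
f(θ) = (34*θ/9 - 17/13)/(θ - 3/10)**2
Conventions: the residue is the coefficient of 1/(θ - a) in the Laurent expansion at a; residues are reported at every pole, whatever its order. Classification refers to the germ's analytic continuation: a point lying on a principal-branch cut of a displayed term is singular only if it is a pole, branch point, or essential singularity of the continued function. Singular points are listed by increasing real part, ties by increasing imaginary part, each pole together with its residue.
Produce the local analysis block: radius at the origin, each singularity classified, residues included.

Denominator factor (θ - 3/10)^2: pole of order 2 at 3/10, modulus 3/10.
The radius of convergence is the smallest modulus among the singular points: 3/10.
At the order-2 pole 3/10 set g(θ) = (θ - (3/10))^2*f(θ) = 34*θ/9 - 17/13.
Order-2 pole: residue = g'(a); g'(3/10) = 34/9, so the residue is 34/9.

Radius of convergence at 0: 3/10.
At 3/10: a pole of order 2; residue 34/9.


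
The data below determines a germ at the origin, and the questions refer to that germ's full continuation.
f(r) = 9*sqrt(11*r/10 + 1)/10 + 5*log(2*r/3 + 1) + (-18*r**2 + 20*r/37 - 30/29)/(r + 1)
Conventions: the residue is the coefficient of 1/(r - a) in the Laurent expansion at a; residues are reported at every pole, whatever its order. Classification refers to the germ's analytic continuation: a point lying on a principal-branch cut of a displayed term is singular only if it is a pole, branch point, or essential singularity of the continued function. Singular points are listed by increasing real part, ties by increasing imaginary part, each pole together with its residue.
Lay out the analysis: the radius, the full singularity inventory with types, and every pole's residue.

Radius of convergence at 0: 10/11.
At -3/2: a logarithmic branch point.
At -1: a pole of order 1; residue -21004/1073.
At -10/11: an algebraic (square-root) branch point.

Denominator factor (r + 1): pole of order 1 at -1, modulus 1.
Branch term (5)*log(1 - r/(-3/2)): its argument vanishes at r = -3/2, a logarithmic branch point, modulus 3/2.
Branch term (9/10)*sqrt(1 - r/(-10/11)): its argument vanishes at r = -10/11, a square-root branch point, modulus 10/11.
The radius of convergence is the smallest modulus among the singular points: 10/11.
The branch terms are analytic at -1 and contribute nothing to the residue; only the rational part matters.
At the order-1 pole -1 set g(r) = (r - (-1))*(rational part) = -18*r**2 + 20*r/37 - 30/29.
Simple pole: residue = g(a) at a = -1, which is -21004/1073.
List the singular points by increasing real part (a conjugate pair: the negative imaginary part first).


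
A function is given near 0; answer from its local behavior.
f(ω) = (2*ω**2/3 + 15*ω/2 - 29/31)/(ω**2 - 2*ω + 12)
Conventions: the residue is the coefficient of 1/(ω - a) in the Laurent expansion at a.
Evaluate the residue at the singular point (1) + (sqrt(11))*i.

The residue is (53/12) + ((19/4092)*sqrt(11))*i.

The factor ω**2 - 2*ω + 12 splits as (ω - a)(ω - a') with a = (1) + (sqrt(11))*i, a' = (1) - (sqrt(11))*i. At the order-1 pole a set g(ω) = (ω - a)*f(ω) = [2*ω**2/3 + 15*ω/2 - 29/31] / (ω - a').
Simple pole: residue = g(a) at a = (1) + (sqrt(11))*i, which is (53/12) + ((19/4092)*sqrt(11))*i.


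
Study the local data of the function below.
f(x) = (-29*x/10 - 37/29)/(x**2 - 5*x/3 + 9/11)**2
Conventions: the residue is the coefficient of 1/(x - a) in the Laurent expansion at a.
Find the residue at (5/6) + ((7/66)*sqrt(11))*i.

The residue is ((127215/19894)*sqrt(11))*i.

The factor x**2 - 5*x/3 + 9/11 splits as (x - a)(x - a') with a = (5/6) + ((7/66)*sqrt(11))*i, a' = (5/6) - ((7/66)*sqrt(11))*i. At the order-2 pole a set g(x) = (x - a)^2*f(x) = [-29*x/10 - 37/29] / (x - a')^2.
Order-2 pole: residue = g'(a); g'((5/6) + ((7/66)*sqrt(11))*i) = ((127215/19894)*sqrt(11))*i, so the residue is ((127215/19894)*sqrt(11))*i.


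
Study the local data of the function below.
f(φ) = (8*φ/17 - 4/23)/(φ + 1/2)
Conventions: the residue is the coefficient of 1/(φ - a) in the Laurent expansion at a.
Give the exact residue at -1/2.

The residue is -160/391.

At the order-1 pole -1/2 set g(φ) = (φ - (-1/2))*f(φ) = 8*φ/17 - 4/23.
Simple pole: residue = g(a) at a = -1/2, which is -160/391.


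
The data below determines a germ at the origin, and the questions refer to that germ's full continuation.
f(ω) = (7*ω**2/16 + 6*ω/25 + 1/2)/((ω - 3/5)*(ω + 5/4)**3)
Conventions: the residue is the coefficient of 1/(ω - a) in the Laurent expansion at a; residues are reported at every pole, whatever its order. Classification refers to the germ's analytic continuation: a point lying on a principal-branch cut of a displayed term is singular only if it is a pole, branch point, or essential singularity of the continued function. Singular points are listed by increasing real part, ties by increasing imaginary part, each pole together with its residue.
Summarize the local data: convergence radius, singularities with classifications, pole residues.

Radius of convergence at 0: 3/5.
At -5/4: a pole of order 3; residue -6412/50653.
At 3/5: a pole of order 1; residue 6412/50653.

Denominator factor (ω + 5/4)^3: pole of order 3 at -5/4, modulus 5/4.
Denominator factor (ω - 3/5): pole of order 1 at 3/5, modulus 3/5.
The radius of convergence is the smallest modulus among the singular points: 3/5.
At the order-3 pole -5/4 set g(ω) = (ω - (-5/4))^3*f(ω) = (7*ω**2/16 + 6*ω/25 + 1/2)/(ω - 3/5).
Order-3 pole: residue = g''(a)/2; g''(-5/4) = -12824/50653, so the residue is -6412/50653.
At the order-1 pole 3/5 set g(ω) = (ω - (3/5))*f(ω) = (7*ω**2/16 + 6*ω/25 + 1/2)/(ω + 5/4)**3.
Simple pole: residue = g(a) at a = 3/5, which is 6412/50653.
List the singular points by increasing real part (a conjugate pair: the negative imaginary part first).


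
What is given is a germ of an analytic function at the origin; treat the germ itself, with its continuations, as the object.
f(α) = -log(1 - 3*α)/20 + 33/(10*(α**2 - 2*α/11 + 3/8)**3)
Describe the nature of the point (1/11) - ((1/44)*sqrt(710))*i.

The point is a pole of order 3.

The denominator factor α**2 - 2*α/11 + 3/8 vanishes at (1/11) - ((1/44)*sqrt(710))*i and appears to the power 3; the numerator there equals 33/10, nonzero, and no other factor vanishes.
The branch terms are analytic at this point.
Hence a pole whose order is the multiplicity, 3.


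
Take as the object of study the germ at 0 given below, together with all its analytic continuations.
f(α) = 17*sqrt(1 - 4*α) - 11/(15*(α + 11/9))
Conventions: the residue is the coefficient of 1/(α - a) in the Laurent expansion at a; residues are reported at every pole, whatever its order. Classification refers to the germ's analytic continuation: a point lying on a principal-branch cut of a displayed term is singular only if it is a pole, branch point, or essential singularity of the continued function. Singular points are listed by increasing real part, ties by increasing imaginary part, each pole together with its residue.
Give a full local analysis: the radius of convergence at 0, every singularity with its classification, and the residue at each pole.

Radius of convergence at 0: 1/4.
At -11/9: a pole of order 1; residue -11/15.
At 1/4: an algebraic (square-root) branch point.

Denominator factor (α + 11/9): pole of order 1 at -11/9, modulus 11/9.
Branch term (17)*sqrt(1 - α/(1/4)): its argument vanishes at α = 1/4, a square-root branch point, modulus 1/4.
The radius of convergence is the smallest modulus among the singular points: 1/4.
The branch term is analytic at -11/9 and contributes nothing to the residue; only the rational part matters.
At the order-1 pole -11/9 set g(α) = (α - (-11/9))*(rational part) = -11/15.
Simple pole: residue = g(a) at a = -11/9, which is -11/15.
List the singular points by increasing real part (a conjugate pair: the negative imaginary part first).


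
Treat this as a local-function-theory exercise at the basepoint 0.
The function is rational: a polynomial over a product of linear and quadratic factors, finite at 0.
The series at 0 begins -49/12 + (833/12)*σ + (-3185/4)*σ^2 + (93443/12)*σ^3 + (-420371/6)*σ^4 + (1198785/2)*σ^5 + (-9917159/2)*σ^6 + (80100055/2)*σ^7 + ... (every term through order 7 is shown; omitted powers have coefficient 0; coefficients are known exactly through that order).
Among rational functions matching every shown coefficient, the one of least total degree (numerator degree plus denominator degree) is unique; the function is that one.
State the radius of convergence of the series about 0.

No rational of total degree below 5 reproduces all 8 coefficients; solving the [0/5] Pade equations on them gives f(σ) = -1/(12*(σ + 1/7)**2*(σ + 1)**3), whose expansion matches every shown term.
Denominator factor (σ + 1/7)^2: pole of order 2 at -1/7, modulus 1/7.
Denominator factor (σ + 1)^3: pole of order 3 at -1, modulus 1.
The radius of convergence is the smallest modulus among the singular points: 1/7.

The radius of convergence is 1/7.


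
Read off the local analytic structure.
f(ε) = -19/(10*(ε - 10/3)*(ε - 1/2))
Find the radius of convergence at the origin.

The radius of convergence is 1/2.

Denominator factor (ε - 1/2): pole of order 1 at 1/2, modulus 1/2.
Denominator factor (ε - 10/3): pole of order 1 at 10/3, modulus 10/3.
The radius of convergence is the smallest modulus among the singular points: 1/2.


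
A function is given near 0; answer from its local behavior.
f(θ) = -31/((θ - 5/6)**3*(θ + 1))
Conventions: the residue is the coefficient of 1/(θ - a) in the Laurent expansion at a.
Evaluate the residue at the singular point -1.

The residue is 6696/1331.

At the order-1 pole -1 set g(θ) = (θ - (-1))*f(θ) = -31/(θ - 5/6)**3.
Simple pole: residue = g(a) at a = -1, which is 6696/1331.


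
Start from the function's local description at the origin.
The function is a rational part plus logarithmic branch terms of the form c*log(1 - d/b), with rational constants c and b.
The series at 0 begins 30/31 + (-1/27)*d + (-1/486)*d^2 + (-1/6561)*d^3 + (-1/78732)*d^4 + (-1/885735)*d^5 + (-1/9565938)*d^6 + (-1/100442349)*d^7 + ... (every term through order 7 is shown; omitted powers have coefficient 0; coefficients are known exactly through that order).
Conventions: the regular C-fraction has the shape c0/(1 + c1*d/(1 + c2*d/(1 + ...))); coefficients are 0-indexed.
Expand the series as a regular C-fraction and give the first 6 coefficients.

Taylor coefficients (read off): a_0 = 30/31, a_1 = -1/27, a_2 = -1/486, a_3 = -1/6561, a_4 = -1/78732, a_5 = -1/885735.
c0 = a_0 = 30/31. Peel one level at a time: if S = 1 + c*d/S' with S'(0) = 1, then c is the d-coefficient of S and S' = c*d/(S - 1).
S_1 = c0/f = 1 + (31/810)*d + (589/164025)*d^2 + ...; c1 = 31/810.
S_2 = c1*d/(S_1 - 1) = 1 + (-38/405)*d + (-1/972)*d^2 + ...; c2 = -38/405.
S_3 = c2*d/(S_2 - 1) = 1 + (-5/456)*d + (-305/623808)*d^2 + ...; c3 = -5/456.
S_4 = c3*d/(S_3 - 1) = 1 + (-61/1368)*d + (-1/1215)*d^2 + ...; c4 = -61/1368.
S_5 = c4*d/(S_4 - 1) = 1 + (-152/8235)*d + ...; c5 = -152/8235.

The regular C-fraction coefficients are [30/31, 31/810, -38/405, -5/456, -61/1368, -152/8235].


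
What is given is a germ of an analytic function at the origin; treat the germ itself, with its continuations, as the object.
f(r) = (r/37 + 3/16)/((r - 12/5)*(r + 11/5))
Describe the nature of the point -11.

The point is a regular point.

Denominator factors: r - 12/5 = -67/5 at r = -11; r + 11/5 = -44/5 at r = -11 — none vanishes.
So the germ continues analytically to -11.


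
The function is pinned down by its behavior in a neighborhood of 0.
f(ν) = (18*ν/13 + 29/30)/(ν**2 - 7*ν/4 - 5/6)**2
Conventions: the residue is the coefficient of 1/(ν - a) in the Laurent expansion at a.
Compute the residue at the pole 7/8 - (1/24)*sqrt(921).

The factor ν**2 - 7*ν/4 - 5/6 splits as (ν - a)(ν - a') with a = 7/8 - (1/24)*sqrt(921), a' = 7/8 + (1/24)*sqrt(921). At the order-2 pole a set g(ν) = (ν - a)^2*f(ν) = [18*ν/13 + 29/30] / (ν - a')^2.
Order-2 pole: residue = g'(a); g'(7/8 - (1/24)*sqrt(921)) = (54368/6126185)*sqrt(921), so the residue is (54368/6126185)*sqrt(921).

The residue is (54368/6126185)*sqrt(921).


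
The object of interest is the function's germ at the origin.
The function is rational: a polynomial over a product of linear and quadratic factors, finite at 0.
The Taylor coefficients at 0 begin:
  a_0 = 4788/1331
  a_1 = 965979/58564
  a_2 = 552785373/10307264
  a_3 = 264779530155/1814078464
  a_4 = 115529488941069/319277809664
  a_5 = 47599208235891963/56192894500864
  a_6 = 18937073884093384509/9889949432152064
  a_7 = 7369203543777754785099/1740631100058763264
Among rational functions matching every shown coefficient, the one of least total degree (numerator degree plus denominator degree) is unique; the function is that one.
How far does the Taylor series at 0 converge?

The radius of convergence is -3/8 + (1/56)*sqrt(2233).

No rational of total degree below 5 reproduces all 8 coefficients; solving the [0/5] Pade equations on them gives f(α) = 19/(12*(α - 11/12)**3*(α**2 + 3*α/4 - 4/7)), whose expansion matches every shown term.
Denominator factor (α**2 + 3*α/4 - 4/7): discriminant 319/112, real irrational roots -3/8 + (1/56)*sqrt(2233) and -3/8 - (1/56)*sqrt(2233); poles of order 1, moduli -3/8 + (1/56)*sqrt(2233) and 3/8 + (1/56)*sqrt(2233).
Denominator factor (α - 11/12)^3: pole of order 3 at 11/12, modulus 11/12.
The radius of convergence is the smallest modulus among the singular points: -3/8 + (1/56)*sqrt(2233).


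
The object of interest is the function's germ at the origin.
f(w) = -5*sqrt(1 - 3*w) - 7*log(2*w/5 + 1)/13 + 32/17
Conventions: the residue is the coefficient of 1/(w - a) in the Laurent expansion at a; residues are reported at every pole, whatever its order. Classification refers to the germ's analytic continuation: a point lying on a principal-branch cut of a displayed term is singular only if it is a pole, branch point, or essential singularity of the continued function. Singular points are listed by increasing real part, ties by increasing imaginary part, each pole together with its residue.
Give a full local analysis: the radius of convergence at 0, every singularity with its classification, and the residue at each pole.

Radius of convergence at 0: 1/3.
At -5/2: a logarithmic branch point.
At 1/3: an algebraic (square-root) branch point.

Branch term (-7/13)*log(1 - w/(-5/2)): its argument vanishes at w = -5/2, a logarithmic branch point, modulus 5/2.
Branch term (-5)*sqrt(1 - w/(1/3)): its argument vanishes at w = 1/3, a square-root branch point, modulus 1/3.
The radius of convergence is the smallest modulus among the singular points: 1/3.
List the singular points by increasing real part (a conjugate pair: the negative imaginary part first).


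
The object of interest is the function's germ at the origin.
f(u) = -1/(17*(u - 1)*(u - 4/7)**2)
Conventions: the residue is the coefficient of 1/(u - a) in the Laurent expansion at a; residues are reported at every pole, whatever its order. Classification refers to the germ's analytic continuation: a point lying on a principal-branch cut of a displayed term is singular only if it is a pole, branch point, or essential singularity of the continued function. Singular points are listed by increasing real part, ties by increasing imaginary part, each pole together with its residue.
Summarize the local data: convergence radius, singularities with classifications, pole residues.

Radius of convergence at 0: 4/7.
At 4/7: a pole of order 2; residue 49/153.
At 1: a pole of order 1; residue -49/153.

Denominator factor (u - 4/7)^2: pole of order 2 at 4/7, modulus 4/7.
Denominator factor (u - 1): pole of order 1 at 1, modulus 1.
The radius of convergence is the smallest modulus among the singular points: 4/7.
At the order-2 pole 4/7 set g(u) = (u - (4/7))^2*f(u) = -1/(17*(u - 1)).
Order-2 pole: residue = g'(a); g'(4/7) = 49/153, so the residue is 49/153.
At the order-1 pole 1 set g(u) = (u - (1))*f(u) = -1/(17*(u - 4/7)**2).
Simple pole: residue = g(a) at a = 1, which is -49/153.
List the singular points by increasing real part (a conjugate pair: the negative imaginary part first).


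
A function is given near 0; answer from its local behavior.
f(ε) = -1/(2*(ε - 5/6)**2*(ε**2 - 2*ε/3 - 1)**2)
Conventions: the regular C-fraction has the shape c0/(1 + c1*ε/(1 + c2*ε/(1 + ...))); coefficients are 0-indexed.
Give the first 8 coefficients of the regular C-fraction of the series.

Taylor coefficients (expand at 0): a_0 = -18/25, a_1 = -96/125, a_2 = -2004/625, a_3 = -26776/9375, a_4 = -251678/28125, a_5 = -4758872/703125, a_6 = -650114816/31640625, a_7 = -6097259792/474609375.
c0 = a_0 = -18/25. Peel one level at a time: if S = 1 + c*ε/S' with S'(0) = 1, then c is the ε-coefficient of S and S' = c*ε/(S - 1).
S_1 = c0/f = 1 + (-16/15)*ε + (-746/225)*ε^2 + ...; c1 = -16/15.
S_2 = c1*ε/(S_1 - 1) = 1 + (-373/120)*ε + (197449/14400)*ε^2 + ...; c2 = -373/120.
S_3 = c2*ε/(S_2 - 1) = 1 + (197449/44760)*ε + (636885/278258)*ε^2 + ...; c3 = 197449/44760.
S_4 = c3*ε/(S_3 - 1) = 1 + (-38213100/73648477)*ε + (-11152825200/38986107601)*ε^2 + ...; c4 = -38213100/73648477.
S_5 = c4*ε/(S_4 - 1) = 1 + (-1540742148/2794495697)*ε + (-115484157/400614818)*ε^2 + ...; c5 = -1540742148/2794495697.
S_6 = c5*ε/(S_5 - 1) = 1 + (-2264147683/4330478328)*ε + (465784757837/468106562880)*ε^2 + ...; c6 = -2264147683/4330478328.
S_7 = c6*ε/(S_6 - 1) = 1 + (33387110989/17543133960)*ε + ...; c7 = 33387110989/17543133960.

The regular C-fraction coefficients are [-18/25, -16/15, -373/120, 197449/44760, -38213100/73648477, -1540742148/2794495697, -2264147683/4330478328, 33387110989/17543133960].
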